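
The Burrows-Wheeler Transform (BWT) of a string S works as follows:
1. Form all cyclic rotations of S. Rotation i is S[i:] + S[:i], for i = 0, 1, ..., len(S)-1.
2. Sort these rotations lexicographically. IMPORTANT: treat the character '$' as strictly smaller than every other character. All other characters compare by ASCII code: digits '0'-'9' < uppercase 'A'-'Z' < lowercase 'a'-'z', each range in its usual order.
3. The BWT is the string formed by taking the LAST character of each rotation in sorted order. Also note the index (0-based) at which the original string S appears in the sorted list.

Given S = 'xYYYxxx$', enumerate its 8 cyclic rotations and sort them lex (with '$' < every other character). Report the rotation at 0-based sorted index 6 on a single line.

All 8 rotations (rotation i = S[i:]+S[:i]):
  rot[0] = xYYYxxx$
  rot[1] = YYYxxx$x
  rot[2] = YYxxx$xY
  rot[3] = Yxxx$xYY
  rot[4] = xxx$xYYY
  rot[5] = xx$xYYYx
  rot[6] = x$xYYYxx
  rot[7] = $xYYYxxx
Sorted (with $ < everything):
  sorted[0] = $xYYYxxx
  sorted[1] = YYYxxx$x
  sorted[2] = YYxxx$xY
  sorted[3] = Yxxx$xYY
  sorted[4] = x$xYYYxx
  sorted[5] = xYYYxxx$
  sorted[6] = xx$xYYYx
  sorted[7] = xxx$xYYY
sorted[6] = xx$xYYYx

Answer: xx$xYYYx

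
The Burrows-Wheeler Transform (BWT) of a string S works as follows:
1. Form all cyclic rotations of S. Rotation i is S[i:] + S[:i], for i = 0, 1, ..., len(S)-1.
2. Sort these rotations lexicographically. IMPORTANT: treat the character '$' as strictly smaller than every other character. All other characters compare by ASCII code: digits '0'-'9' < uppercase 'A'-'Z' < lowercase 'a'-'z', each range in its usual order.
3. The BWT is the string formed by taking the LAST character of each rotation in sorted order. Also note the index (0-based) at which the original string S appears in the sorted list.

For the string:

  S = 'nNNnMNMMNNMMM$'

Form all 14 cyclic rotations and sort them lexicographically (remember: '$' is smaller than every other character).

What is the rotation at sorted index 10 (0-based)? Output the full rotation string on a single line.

Answer: NNnMNMMNNMMM$n

Derivation:
All 14 rotations (rotation i = S[i:]+S[:i]):
  rot[0] = nNNnMNMMNNMMM$
  rot[1] = NNnMNMMNNMMM$n
  rot[2] = NnMNMMNNMMM$nN
  rot[3] = nMNMMNNMMM$nNN
  rot[4] = MNMMNNMMM$nNNn
  rot[5] = NMMNNMMM$nNNnM
  rot[6] = MMNNMMM$nNNnMN
  rot[7] = MNNMMM$nNNnMNM
  rot[8] = NNMMM$nNNnMNMM
  rot[9] = NMMM$nNNnMNMMN
  rot[10] = MMM$nNNnMNMMNN
  rot[11] = MM$nNNnMNMMNNM
  rot[12] = M$nNNnMNMMNNMM
  rot[13] = $nNNnMNMMNNMMM
Sorted (with $ < everything):
  sorted[0] = $nNNnMNMMNNMMM
  sorted[1] = M$nNNnMNMMNNMM
  sorted[2] = MM$nNNnMNMMNNM
  sorted[3] = MMM$nNNnMNMMNN
  sorted[4] = MMNNMMM$nNNnMN
  sorted[5] = MNMMNNMMM$nNNn
  sorted[6] = MNNMMM$nNNnMNM
  sorted[7] = NMMM$nNNnMNMMN
  sorted[8] = NMMNNMMM$nNNnM
  sorted[9] = NNMMM$nNNnMNMM
  sorted[10] = NNnMNMMNNMMM$n
  sorted[11] = NnMNMMNNMMM$nN
  sorted[12] = nMNMMNNMMM$nNN
  sorted[13] = nNNnMNMMNNMMM$
sorted[10] = NNnMNMMNNMMM$n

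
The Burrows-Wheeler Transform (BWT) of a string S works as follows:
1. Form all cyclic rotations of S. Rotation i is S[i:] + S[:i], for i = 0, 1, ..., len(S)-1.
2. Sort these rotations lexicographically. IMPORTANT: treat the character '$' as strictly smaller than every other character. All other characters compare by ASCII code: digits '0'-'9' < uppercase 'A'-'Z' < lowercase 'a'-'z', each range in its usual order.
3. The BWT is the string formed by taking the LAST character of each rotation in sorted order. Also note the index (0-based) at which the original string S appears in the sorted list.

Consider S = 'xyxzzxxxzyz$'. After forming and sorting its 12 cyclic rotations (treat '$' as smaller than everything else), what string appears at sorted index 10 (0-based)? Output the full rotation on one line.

All 12 rotations (rotation i = S[i:]+S[:i]):
  rot[0] = xyxzzxxxzyz$
  rot[1] = yxzzxxxzyz$x
  rot[2] = xzzxxxzyz$xy
  rot[3] = zzxxxzyz$xyx
  rot[4] = zxxxzyz$xyxz
  rot[5] = xxxzyz$xyxzz
  rot[6] = xxzyz$xyxzzx
  rot[7] = xzyz$xyxzzxx
  rot[8] = zyz$xyxzzxxx
  rot[9] = yz$xyxzzxxxz
  rot[10] = z$xyxzzxxxzy
  rot[11] = $xyxzzxxxzyz
Sorted (with $ < everything):
  sorted[0] = $xyxzzxxxzyz
  sorted[1] = xxxzyz$xyxzz
  sorted[2] = xxzyz$xyxzzx
  sorted[3] = xyxzzxxxzyz$
  sorted[4] = xzyz$xyxzzxx
  sorted[5] = xzzxxxzyz$xy
  sorted[6] = yxzzxxxzyz$x
  sorted[7] = yz$xyxzzxxxz
  sorted[8] = z$xyxzzxxxzy
  sorted[9] = zxxxzyz$xyxz
  sorted[10] = zyz$xyxzzxxx
  sorted[11] = zzxxxzyz$xyx
sorted[10] = zyz$xyxzzxxx

Answer: zyz$xyxzzxxx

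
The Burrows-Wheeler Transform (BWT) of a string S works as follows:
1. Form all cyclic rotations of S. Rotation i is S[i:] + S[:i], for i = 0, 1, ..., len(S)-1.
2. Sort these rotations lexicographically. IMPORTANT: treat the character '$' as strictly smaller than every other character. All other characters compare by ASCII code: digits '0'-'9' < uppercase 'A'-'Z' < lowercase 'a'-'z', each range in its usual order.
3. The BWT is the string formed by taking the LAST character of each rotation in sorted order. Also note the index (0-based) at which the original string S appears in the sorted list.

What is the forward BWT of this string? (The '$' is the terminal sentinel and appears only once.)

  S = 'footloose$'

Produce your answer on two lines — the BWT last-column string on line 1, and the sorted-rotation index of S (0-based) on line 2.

All 10 rotations (rotation i = S[i:]+S[:i]):
  rot[0] = footloose$
  rot[1] = ootloose$f
  rot[2] = otloose$fo
  rot[3] = tloose$foo
  rot[4] = loose$foot
  rot[5] = oose$footl
  rot[6] = ose$footlo
  rot[7] = se$footloo
  rot[8] = e$footloos
  rot[9] = $footloose
Sorted (with $ < everything):
  sorted[0] = $footloose  (last char: 'e')
  sorted[1] = e$footloos  (last char: 's')
  sorted[2] = footloose$  (last char: '$')
  sorted[3] = loose$foot  (last char: 't')
  sorted[4] = oose$footl  (last char: 'l')
  sorted[5] = ootloose$f  (last char: 'f')
  sorted[6] = ose$footlo  (last char: 'o')
  sorted[7] = otloose$fo  (last char: 'o')
  sorted[8] = se$footloo  (last char: 'o')
  sorted[9] = tloose$foo  (last char: 'o')
Last column: es$tlfoooo
Original string S is at sorted index 2

Answer: es$tlfoooo
2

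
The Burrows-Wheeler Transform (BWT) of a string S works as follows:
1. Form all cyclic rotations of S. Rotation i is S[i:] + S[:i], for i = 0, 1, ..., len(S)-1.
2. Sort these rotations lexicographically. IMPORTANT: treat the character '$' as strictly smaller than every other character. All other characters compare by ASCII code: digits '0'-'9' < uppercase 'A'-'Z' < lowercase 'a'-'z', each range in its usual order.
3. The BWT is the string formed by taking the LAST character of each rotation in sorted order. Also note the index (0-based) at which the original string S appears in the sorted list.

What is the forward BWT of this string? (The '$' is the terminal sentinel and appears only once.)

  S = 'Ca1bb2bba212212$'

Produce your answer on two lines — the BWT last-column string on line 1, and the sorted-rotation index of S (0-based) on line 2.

All 16 rotations (rotation i = S[i:]+S[:i]):
  rot[0] = Ca1bb2bba212212$
  rot[1] = a1bb2bba212212$C
  rot[2] = 1bb2bba212212$Ca
  rot[3] = bb2bba212212$Ca1
  rot[4] = b2bba212212$Ca1b
  rot[5] = 2bba212212$Ca1bb
  rot[6] = bba212212$Ca1bb2
  rot[7] = ba212212$Ca1bb2b
  rot[8] = a212212$Ca1bb2bb
  rot[9] = 212212$Ca1bb2bba
  rot[10] = 12212$Ca1bb2bba2
  rot[11] = 2212$Ca1bb2bba21
  rot[12] = 212$Ca1bb2bba212
  rot[13] = 12$Ca1bb2bba2122
  rot[14] = 2$Ca1bb2bba21221
  rot[15] = $Ca1bb2bba212212
Sorted (with $ < everything):
  sorted[0] = $Ca1bb2bba212212  (last char: '2')
  sorted[1] = 12$Ca1bb2bba2122  (last char: '2')
  sorted[2] = 12212$Ca1bb2bba2  (last char: '2')
  sorted[3] = 1bb2bba212212$Ca  (last char: 'a')
  sorted[4] = 2$Ca1bb2bba21221  (last char: '1')
  sorted[5] = 212$Ca1bb2bba212  (last char: '2')
  sorted[6] = 212212$Ca1bb2bba  (last char: 'a')
  sorted[7] = 2212$Ca1bb2bba21  (last char: '1')
  sorted[8] = 2bba212212$Ca1bb  (last char: 'b')
  sorted[9] = Ca1bb2bba212212$  (last char: '$')
  sorted[10] = a1bb2bba212212$C  (last char: 'C')
  sorted[11] = a212212$Ca1bb2bb  (last char: 'b')
  sorted[12] = b2bba212212$Ca1b  (last char: 'b')
  sorted[13] = ba212212$Ca1bb2b  (last char: 'b')
  sorted[14] = bb2bba212212$Ca1  (last char: '1')
  sorted[15] = bba212212$Ca1bb2  (last char: '2')
Last column: 222a12a1b$Cbbb12
Original string S is at sorted index 9

Answer: 222a12a1b$Cbbb12
9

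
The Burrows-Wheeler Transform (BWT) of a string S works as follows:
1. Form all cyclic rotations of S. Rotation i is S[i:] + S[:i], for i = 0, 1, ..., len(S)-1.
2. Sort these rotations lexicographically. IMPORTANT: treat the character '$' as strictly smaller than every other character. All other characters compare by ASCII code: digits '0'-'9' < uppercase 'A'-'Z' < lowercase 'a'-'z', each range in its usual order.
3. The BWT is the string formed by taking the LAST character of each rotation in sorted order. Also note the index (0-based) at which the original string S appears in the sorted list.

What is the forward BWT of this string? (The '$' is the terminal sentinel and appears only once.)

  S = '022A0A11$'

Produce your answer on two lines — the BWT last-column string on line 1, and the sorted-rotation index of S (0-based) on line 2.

Answer: 1$A1A0220
1

Derivation:
All 9 rotations (rotation i = S[i:]+S[:i]):
  rot[0] = 022A0A11$
  rot[1] = 22A0A11$0
  rot[2] = 2A0A11$02
  rot[3] = A0A11$022
  rot[4] = 0A11$022A
  rot[5] = A11$022A0
  rot[6] = 11$022A0A
  rot[7] = 1$022A0A1
  rot[8] = $022A0A11
Sorted (with $ < everything):
  sorted[0] = $022A0A11  (last char: '1')
  sorted[1] = 022A0A11$  (last char: '$')
  sorted[2] = 0A11$022A  (last char: 'A')
  sorted[3] = 1$022A0A1  (last char: '1')
  sorted[4] = 11$022A0A  (last char: 'A')
  sorted[5] = 22A0A11$0  (last char: '0')
  sorted[6] = 2A0A11$02  (last char: '2')
  sorted[7] = A0A11$022  (last char: '2')
  sorted[8] = A11$022A0  (last char: '0')
Last column: 1$A1A0220
Original string S is at sorted index 1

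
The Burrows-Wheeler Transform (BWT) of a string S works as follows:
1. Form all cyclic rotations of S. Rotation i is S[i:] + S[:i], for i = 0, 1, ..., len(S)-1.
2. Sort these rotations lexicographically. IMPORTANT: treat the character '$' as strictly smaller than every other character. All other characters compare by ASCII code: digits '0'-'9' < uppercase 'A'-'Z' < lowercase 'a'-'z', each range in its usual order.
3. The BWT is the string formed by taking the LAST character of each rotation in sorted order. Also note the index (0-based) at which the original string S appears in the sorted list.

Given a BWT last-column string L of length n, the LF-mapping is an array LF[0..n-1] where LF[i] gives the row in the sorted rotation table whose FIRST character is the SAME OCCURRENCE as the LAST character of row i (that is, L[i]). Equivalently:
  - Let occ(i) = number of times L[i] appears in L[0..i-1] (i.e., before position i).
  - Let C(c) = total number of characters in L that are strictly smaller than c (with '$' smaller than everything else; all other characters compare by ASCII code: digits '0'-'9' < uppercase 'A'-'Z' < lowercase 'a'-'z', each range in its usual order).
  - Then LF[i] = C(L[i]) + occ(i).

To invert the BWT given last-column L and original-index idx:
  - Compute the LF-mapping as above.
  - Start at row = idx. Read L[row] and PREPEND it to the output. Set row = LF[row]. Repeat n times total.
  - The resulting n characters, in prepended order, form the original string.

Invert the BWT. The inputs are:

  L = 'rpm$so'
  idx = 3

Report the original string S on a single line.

LF mapping: 4 3 1 0 5 2
Walk LF starting at row 3, prepending L[row]:
  step 1: row=3, L[3]='$', prepend. Next row=LF[3]=0
  step 2: row=0, L[0]='r', prepend. Next row=LF[0]=4
  step 3: row=4, L[4]='s', prepend. Next row=LF[4]=5
  step 4: row=5, L[5]='o', prepend. Next row=LF[5]=2
  step 5: row=2, L[2]='m', prepend. Next row=LF[2]=1
  step 6: row=1, L[1]='p', prepend. Next row=LF[1]=3
Reversed output: pmosr$

Answer: pmosr$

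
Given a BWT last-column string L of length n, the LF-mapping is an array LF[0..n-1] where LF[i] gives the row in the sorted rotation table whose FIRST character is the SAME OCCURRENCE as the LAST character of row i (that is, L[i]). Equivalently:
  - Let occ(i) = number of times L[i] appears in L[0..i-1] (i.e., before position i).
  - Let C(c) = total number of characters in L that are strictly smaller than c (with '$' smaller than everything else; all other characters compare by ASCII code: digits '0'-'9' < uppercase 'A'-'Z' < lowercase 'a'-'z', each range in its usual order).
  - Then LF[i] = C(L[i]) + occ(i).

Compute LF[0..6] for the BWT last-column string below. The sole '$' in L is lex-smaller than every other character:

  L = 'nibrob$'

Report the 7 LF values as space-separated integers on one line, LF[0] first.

Answer: 4 3 1 6 5 2 0

Derivation:
Char counts: '$':1, 'b':2, 'i':1, 'n':1, 'o':1, 'r':1
C (first-col start): C('$')=0, C('b')=1, C('i')=3, C('n')=4, C('o')=5, C('r')=6
L[0]='n': occ=0, LF[0]=C('n')+0=4+0=4
L[1]='i': occ=0, LF[1]=C('i')+0=3+0=3
L[2]='b': occ=0, LF[2]=C('b')+0=1+0=1
L[3]='r': occ=0, LF[3]=C('r')+0=6+0=6
L[4]='o': occ=0, LF[4]=C('o')+0=5+0=5
L[5]='b': occ=1, LF[5]=C('b')+1=1+1=2
L[6]='$': occ=0, LF[6]=C('$')+0=0+0=0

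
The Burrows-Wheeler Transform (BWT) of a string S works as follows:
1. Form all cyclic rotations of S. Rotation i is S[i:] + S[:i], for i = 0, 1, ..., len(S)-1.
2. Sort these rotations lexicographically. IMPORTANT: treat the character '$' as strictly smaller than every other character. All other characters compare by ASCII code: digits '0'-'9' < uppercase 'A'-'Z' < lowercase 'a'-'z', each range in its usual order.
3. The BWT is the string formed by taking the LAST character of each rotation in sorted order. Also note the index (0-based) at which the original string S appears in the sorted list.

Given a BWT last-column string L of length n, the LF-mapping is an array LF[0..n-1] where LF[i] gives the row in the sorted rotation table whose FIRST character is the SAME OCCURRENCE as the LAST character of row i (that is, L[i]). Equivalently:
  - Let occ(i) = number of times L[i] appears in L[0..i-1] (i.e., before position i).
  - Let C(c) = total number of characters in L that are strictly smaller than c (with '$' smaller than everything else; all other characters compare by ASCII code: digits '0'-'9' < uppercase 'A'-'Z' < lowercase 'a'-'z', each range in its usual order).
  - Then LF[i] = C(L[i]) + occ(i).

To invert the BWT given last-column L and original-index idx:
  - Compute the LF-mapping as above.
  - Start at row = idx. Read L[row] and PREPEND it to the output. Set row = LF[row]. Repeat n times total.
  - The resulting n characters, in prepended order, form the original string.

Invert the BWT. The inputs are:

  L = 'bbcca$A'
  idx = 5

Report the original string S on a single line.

LF mapping: 3 4 5 6 2 0 1
Walk LF starting at row 5, prepending L[row]:
  step 1: row=5, L[5]='$', prepend. Next row=LF[5]=0
  step 2: row=0, L[0]='b', prepend. Next row=LF[0]=3
  step 3: row=3, L[3]='c', prepend. Next row=LF[3]=6
  step 4: row=6, L[6]='A', prepend. Next row=LF[6]=1
  step 5: row=1, L[1]='b', prepend. Next row=LF[1]=4
  step 6: row=4, L[4]='a', prepend. Next row=LF[4]=2
  step 7: row=2, L[2]='c', prepend. Next row=LF[2]=5
Reversed output: cabAcb$

Answer: cabAcb$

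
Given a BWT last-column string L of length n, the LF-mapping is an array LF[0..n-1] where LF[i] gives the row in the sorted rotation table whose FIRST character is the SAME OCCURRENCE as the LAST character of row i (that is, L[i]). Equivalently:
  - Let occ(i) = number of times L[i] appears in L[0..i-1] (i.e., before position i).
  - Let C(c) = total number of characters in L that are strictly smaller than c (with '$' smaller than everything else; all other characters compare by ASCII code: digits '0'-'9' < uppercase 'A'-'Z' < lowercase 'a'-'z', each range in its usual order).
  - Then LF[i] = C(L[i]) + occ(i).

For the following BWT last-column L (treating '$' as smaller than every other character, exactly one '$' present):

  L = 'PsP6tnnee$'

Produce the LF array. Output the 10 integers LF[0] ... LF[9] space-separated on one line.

Answer: 2 8 3 1 9 6 7 4 5 0

Derivation:
Char counts: '$':1, '6':1, 'P':2, 'e':2, 'n':2, 's':1, 't':1
C (first-col start): C('$')=0, C('6')=1, C('P')=2, C('e')=4, C('n')=6, C('s')=8, C('t')=9
L[0]='P': occ=0, LF[0]=C('P')+0=2+0=2
L[1]='s': occ=0, LF[1]=C('s')+0=8+0=8
L[2]='P': occ=1, LF[2]=C('P')+1=2+1=3
L[3]='6': occ=0, LF[3]=C('6')+0=1+0=1
L[4]='t': occ=0, LF[4]=C('t')+0=9+0=9
L[5]='n': occ=0, LF[5]=C('n')+0=6+0=6
L[6]='n': occ=1, LF[6]=C('n')+1=6+1=7
L[7]='e': occ=0, LF[7]=C('e')+0=4+0=4
L[8]='e': occ=1, LF[8]=C('e')+1=4+1=5
L[9]='$': occ=0, LF[9]=C('$')+0=0+0=0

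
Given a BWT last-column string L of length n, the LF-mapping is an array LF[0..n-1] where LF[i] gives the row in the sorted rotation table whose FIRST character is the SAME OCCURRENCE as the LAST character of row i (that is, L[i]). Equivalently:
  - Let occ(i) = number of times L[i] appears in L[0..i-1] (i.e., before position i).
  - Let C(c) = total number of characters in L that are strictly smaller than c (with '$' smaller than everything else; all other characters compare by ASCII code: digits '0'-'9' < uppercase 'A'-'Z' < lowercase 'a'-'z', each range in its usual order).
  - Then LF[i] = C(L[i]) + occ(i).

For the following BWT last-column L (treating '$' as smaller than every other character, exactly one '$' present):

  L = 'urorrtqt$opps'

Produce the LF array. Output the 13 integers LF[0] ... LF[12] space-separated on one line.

Char counts: '$':1, 'o':2, 'p':2, 'q':1, 'r':3, 's':1, 't':2, 'u':1
C (first-col start): C('$')=0, C('o')=1, C('p')=3, C('q')=5, C('r')=6, C('s')=9, C('t')=10, C('u')=12
L[0]='u': occ=0, LF[0]=C('u')+0=12+0=12
L[1]='r': occ=0, LF[1]=C('r')+0=6+0=6
L[2]='o': occ=0, LF[2]=C('o')+0=1+0=1
L[3]='r': occ=1, LF[3]=C('r')+1=6+1=7
L[4]='r': occ=2, LF[4]=C('r')+2=6+2=8
L[5]='t': occ=0, LF[5]=C('t')+0=10+0=10
L[6]='q': occ=0, LF[6]=C('q')+0=5+0=5
L[7]='t': occ=1, LF[7]=C('t')+1=10+1=11
L[8]='$': occ=0, LF[8]=C('$')+0=0+0=0
L[9]='o': occ=1, LF[9]=C('o')+1=1+1=2
L[10]='p': occ=0, LF[10]=C('p')+0=3+0=3
L[11]='p': occ=1, LF[11]=C('p')+1=3+1=4
L[12]='s': occ=0, LF[12]=C('s')+0=9+0=9

Answer: 12 6 1 7 8 10 5 11 0 2 3 4 9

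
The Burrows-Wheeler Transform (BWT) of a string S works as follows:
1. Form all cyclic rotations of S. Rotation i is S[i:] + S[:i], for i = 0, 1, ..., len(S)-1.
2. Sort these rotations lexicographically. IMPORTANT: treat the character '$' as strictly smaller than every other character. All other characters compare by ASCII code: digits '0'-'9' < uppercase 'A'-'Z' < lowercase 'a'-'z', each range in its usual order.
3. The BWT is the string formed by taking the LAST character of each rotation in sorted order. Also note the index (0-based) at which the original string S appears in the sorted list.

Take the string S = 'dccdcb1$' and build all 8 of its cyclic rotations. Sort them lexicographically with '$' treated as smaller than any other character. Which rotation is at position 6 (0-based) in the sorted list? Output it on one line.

All 8 rotations (rotation i = S[i:]+S[:i]):
  rot[0] = dccdcb1$
  rot[1] = ccdcb1$d
  rot[2] = cdcb1$dc
  rot[3] = dcb1$dcc
  rot[4] = cb1$dccd
  rot[5] = b1$dccdc
  rot[6] = 1$dccdcb
  rot[7] = $dccdcb1
Sorted (with $ < everything):
  sorted[0] = $dccdcb1
  sorted[1] = 1$dccdcb
  sorted[2] = b1$dccdc
  sorted[3] = cb1$dccd
  sorted[4] = ccdcb1$d
  sorted[5] = cdcb1$dc
  sorted[6] = dcb1$dcc
  sorted[7] = dccdcb1$
sorted[6] = dcb1$dcc

Answer: dcb1$dcc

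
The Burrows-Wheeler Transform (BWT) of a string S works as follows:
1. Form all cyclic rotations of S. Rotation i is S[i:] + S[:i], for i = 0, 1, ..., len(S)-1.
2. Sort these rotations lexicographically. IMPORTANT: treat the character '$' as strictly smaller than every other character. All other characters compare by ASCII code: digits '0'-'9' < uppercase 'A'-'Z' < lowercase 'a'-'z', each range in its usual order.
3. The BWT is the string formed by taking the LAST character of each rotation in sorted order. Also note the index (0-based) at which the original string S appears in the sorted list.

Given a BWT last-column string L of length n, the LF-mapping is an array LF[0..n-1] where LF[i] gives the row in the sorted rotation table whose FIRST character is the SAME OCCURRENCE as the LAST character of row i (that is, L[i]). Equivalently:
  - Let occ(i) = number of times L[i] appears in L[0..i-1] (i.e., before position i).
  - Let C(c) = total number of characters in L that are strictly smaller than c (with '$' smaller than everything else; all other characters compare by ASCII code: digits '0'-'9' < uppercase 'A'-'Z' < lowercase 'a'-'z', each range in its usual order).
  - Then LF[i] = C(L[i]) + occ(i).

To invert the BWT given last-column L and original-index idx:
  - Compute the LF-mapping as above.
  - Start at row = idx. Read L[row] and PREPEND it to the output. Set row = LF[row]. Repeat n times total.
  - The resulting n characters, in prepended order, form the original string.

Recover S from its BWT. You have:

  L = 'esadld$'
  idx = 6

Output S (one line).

Answer: saddle$

Derivation:
LF mapping: 4 6 1 2 5 3 0
Walk LF starting at row 6, prepending L[row]:
  step 1: row=6, L[6]='$', prepend. Next row=LF[6]=0
  step 2: row=0, L[0]='e', prepend. Next row=LF[0]=4
  step 3: row=4, L[4]='l', prepend. Next row=LF[4]=5
  step 4: row=5, L[5]='d', prepend. Next row=LF[5]=3
  step 5: row=3, L[3]='d', prepend. Next row=LF[3]=2
  step 6: row=2, L[2]='a', prepend. Next row=LF[2]=1
  step 7: row=1, L[1]='s', prepend. Next row=LF[1]=6
Reversed output: saddle$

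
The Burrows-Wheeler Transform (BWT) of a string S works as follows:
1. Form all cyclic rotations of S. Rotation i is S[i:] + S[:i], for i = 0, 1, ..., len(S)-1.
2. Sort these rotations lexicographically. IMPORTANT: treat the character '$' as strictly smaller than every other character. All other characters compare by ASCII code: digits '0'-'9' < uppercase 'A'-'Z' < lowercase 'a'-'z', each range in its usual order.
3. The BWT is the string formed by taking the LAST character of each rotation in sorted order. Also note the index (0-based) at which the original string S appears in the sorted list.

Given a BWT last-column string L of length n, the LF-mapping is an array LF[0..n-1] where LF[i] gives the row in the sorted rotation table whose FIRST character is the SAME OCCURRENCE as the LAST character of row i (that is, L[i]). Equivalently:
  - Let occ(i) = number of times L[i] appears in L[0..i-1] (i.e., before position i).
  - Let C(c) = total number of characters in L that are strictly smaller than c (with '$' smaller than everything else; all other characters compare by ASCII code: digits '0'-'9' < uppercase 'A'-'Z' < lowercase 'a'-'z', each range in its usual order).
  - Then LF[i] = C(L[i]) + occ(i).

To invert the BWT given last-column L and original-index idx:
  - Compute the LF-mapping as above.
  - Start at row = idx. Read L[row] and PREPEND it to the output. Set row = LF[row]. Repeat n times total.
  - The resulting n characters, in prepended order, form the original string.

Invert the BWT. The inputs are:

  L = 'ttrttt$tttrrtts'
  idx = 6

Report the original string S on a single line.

Answer: trrttrttsttttt$

Derivation:
LF mapping: 5 6 1 7 8 9 0 10 11 12 2 3 13 14 4
Walk LF starting at row 6, prepending L[row]:
  step 1: row=6, L[6]='$', prepend. Next row=LF[6]=0
  step 2: row=0, L[0]='t', prepend. Next row=LF[0]=5
  step 3: row=5, L[5]='t', prepend. Next row=LF[5]=9
  step 4: row=9, L[9]='t', prepend. Next row=LF[9]=12
  step 5: row=12, L[12]='t', prepend. Next row=LF[12]=13
  step 6: row=13, L[13]='t', prepend. Next row=LF[13]=14
  step 7: row=14, L[14]='s', prepend. Next row=LF[14]=4
  step 8: row=4, L[4]='t', prepend. Next row=LF[4]=8
  step 9: row=8, L[8]='t', prepend. Next row=LF[8]=11
  step 10: row=11, L[11]='r', prepend. Next row=LF[11]=3
  step 11: row=3, L[3]='t', prepend. Next row=LF[3]=7
  step 12: row=7, L[7]='t', prepend. Next row=LF[7]=10
  step 13: row=10, L[10]='r', prepend. Next row=LF[10]=2
  step 14: row=2, L[2]='r', prepend. Next row=LF[2]=1
  step 15: row=1, L[1]='t', prepend. Next row=LF[1]=6
Reversed output: trrttrttsttttt$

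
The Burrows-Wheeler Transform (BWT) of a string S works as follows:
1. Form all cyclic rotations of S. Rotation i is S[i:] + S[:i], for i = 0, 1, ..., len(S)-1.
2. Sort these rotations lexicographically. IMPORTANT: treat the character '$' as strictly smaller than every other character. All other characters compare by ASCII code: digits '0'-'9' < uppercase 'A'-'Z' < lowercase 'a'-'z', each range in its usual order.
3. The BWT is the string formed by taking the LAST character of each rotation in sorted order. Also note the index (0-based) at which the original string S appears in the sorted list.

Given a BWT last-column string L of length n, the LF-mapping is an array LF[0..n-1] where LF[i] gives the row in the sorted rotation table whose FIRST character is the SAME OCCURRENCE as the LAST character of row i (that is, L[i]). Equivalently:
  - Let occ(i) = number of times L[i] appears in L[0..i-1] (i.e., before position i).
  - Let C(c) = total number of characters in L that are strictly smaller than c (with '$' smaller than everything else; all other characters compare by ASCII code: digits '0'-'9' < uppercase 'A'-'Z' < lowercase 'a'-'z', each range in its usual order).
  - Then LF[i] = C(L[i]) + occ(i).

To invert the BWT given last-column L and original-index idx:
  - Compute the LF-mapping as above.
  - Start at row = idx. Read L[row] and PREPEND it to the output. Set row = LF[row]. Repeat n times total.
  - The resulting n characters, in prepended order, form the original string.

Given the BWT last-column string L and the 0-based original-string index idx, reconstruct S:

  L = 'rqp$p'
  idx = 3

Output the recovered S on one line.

LF mapping: 4 3 1 0 2
Walk LF starting at row 3, prepending L[row]:
  step 1: row=3, L[3]='$', prepend. Next row=LF[3]=0
  step 2: row=0, L[0]='r', prepend. Next row=LF[0]=4
  step 3: row=4, L[4]='p', prepend. Next row=LF[4]=2
  step 4: row=2, L[2]='p', prepend. Next row=LF[2]=1
  step 5: row=1, L[1]='q', prepend. Next row=LF[1]=3
Reversed output: qppr$

Answer: qppr$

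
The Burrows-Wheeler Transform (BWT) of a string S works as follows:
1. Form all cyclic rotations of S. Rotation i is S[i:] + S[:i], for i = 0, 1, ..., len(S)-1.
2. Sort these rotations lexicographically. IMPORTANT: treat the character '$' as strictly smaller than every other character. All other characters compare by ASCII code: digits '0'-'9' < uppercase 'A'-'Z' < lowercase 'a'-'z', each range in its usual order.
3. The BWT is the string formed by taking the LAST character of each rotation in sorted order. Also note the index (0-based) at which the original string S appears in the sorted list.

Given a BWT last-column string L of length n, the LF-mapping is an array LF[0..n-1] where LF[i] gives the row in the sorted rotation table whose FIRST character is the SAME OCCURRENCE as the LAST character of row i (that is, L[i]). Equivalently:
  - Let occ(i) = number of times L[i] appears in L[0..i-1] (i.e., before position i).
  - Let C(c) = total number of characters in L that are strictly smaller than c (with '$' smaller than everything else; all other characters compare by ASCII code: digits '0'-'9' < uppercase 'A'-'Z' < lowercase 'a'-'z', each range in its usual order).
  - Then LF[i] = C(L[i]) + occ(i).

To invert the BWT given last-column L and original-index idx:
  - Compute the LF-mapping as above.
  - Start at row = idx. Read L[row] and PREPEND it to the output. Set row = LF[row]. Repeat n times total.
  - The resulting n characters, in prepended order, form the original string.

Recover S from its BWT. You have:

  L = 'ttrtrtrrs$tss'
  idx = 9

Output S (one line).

LF mapping: 8 9 1 10 2 11 3 4 5 0 12 6 7
Walk LF starting at row 9, prepending L[row]:
  step 1: row=9, L[9]='$', prepend. Next row=LF[9]=0
  step 2: row=0, L[0]='t', prepend. Next row=LF[0]=8
  step 3: row=8, L[8]='s', prepend. Next row=LF[8]=5
  step 4: row=5, L[5]='t', prepend. Next row=LF[5]=11
  step 5: row=11, L[11]='s', prepend. Next row=LF[11]=6
  step 6: row=6, L[6]='r', prepend. Next row=LF[6]=3
  step 7: row=3, L[3]='t', prepend. Next row=LF[3]=10
  step 8: row=10, L[10]='t', prepend. Next row=LF[10]=12
  step 9: row=12, L[12]='s', prepend. Next row=LF[12]=7
  step 10: row=7, L[7]='r', prepend. Next row=LF[7]=4
  step 11: row=4, L[4]='r', prepend. Next row=LF[4]=2
  step 12: row=2, L[2]='r', prepend. Next row=LF[2]=1
  step 13: row=1, L[1]='t', prepend. Next row=LF[1]=9
Reversed output: trrrsttrstst$

Answer: trrrsttrstst$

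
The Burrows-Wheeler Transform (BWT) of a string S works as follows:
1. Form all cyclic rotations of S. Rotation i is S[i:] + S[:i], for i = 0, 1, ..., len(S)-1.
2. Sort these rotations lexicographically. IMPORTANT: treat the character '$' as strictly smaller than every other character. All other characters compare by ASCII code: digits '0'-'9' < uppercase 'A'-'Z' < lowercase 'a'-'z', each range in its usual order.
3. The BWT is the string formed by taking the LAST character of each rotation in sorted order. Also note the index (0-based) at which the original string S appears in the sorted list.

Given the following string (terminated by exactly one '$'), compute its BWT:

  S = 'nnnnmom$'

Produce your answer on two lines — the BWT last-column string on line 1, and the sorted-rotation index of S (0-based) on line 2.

All 8 rotations (rotation i = S[i:]+S[:i]):
  rot[0] = nnnnmom$
  rot[1] = nnnmom$n
  rot[2] = nnmom$nn
  rot[3] = nmom$nnn
  rot[4] = mom$nnnn
  rot[5] = om$nnnnm
  rot[6] = m$nnnnmo
  rot[7] = $nnnnmom
Sorted (with $ < everything):
  sorted[0] = $nnnnmom  (last char: 'm')
  sorted[1] = m$nnnnmo  (last char: 'o')
  sorted[2] = mom$nnnn  (last char: 'n')
  sorted[3] = nmom$nnn  (last char: 'n')
  sorted[4] = nnmom$nn  (last char: 'n')
  sorted[5] = nnnmom$n  (last char: 'n')
  sorted[6] = nnnnmom$  (last char: '$')
  sorted[7] = om$nnnnm  (last char: 'm')
Last column: monnnn$m
Original string S is at sorted index 6

Answer: monnnn$m
6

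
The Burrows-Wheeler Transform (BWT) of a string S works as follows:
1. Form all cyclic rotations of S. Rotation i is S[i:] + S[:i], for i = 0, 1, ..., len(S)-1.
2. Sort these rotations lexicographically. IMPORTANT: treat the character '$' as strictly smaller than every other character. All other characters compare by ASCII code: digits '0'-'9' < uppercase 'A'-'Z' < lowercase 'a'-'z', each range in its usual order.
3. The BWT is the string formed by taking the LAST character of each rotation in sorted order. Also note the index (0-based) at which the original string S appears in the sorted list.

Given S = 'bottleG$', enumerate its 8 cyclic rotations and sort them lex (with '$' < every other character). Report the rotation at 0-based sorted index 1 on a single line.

All 8 rotations (rotation i = S[i:]+S[:i]):
  rot[0] = bottleG$
  rot[1] = ottleG$b
  rot[2] = ttleG$bo
  rot[3] = tleG$bot
  rot[4] = leG$bott
  rot[5] = eG$bottl
  rot[6] = G$bottle
  rot[7] = $bottleG
Sorted (with $ < everything):
  sorted[0] = $bottleG
  sorted[1] = G$bottle
  sorted[2] = bottleG$
  sorted[3] = eG$bottl
  sorted[4] = leG$bott
  sorted[5] = ottleG$b
  sorted[6] = tleG$bot
  sorted[7] = ttleG$bo
sorted[1] = G$bottle

Answer: G$bottle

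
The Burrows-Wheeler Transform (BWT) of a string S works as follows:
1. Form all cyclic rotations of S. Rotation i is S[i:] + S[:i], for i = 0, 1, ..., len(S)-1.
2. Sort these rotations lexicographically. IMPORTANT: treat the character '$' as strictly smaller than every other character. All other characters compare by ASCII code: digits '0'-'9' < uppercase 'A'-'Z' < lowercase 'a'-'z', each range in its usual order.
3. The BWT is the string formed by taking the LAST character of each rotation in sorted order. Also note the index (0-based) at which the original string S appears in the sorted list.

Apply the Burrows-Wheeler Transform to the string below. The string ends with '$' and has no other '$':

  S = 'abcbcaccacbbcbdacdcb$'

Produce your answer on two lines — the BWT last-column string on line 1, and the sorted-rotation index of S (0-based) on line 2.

All 21 rotations (rotation i = S[i:]+S[:i]):
  rot[0] = abcbcaccacbbcbdacdcb$
  rot[1] = bcbcaccacbbcbdacdcb$a
  rot[2] = cbcaccacbbcbdacdcb$ab
  rot[3] = bcaccacbbcbdacdcb$abc
  rot[4] = caccacbbcbdacdcb$abcb
  rot[5] = accacbbcbdacdcb$abcbc
  rot[6] = ccacbbcbdacdcb$abcbca
  rot[7] = cacbbcbdacdcb$abcbcac
  rot[8] = acbbcbdacdcb$abcbcacc
  rot[9] = cbbcbdacdcb$abcbcacca
  rot[10] = bbcbdacdcb$abcbcaccac
  rot[11] = bcbdacdcb$abcbcaccacb
  rot[12] = cbdacdcb$abcbcaccacbb
  rot[13] = bdacdcb$abcbcaccacbbc
  rot[14] = dacdcb$abcbcaccacbbcb
  rot[15] = acdcb$abcbcaccacbbcbd
  rot[16] = cdcb$abcbcaccacbbcbda
  rot[17] = dcb$abcbcaccacbbcbdac
  rot[18] = cb$abcbcaccacbbcbdacd
  rot[19] = b$abcbcaccacbbcbdacdc
  rot[20] = $abcbcaccacbbcbdacdcb
Sorted (with $ < everything):
  sorted[0] = $abcbcaccacbbcbdacdcb  (last char: 'b')
  sorted[1] = abcbcaccacbbcbdacdcb$  (last char: '$')
  sorted[2] = acbbcbdacdcb$abcbcacc  (last char: 'c')
  sorted[3] = accacbbcbdacdcb$abcbc  (last char: 'c')
  sorted[4] = acdcb$abcbcaccacbbcbd  (last char: 'd')
  sorted[5] = b$abcbcaccacbbcbdacdc  (last char: 'c')
  sorted[6] = bbcbdacdcb$abcbcaccac  (last char: 'c')
  sorted[7] = bcaccacbbcbdacdcb$abc  (last char: 'c')
  sorted[8] = bcbcaccacbbcbdacdcb$a  (last char: 'a')
  sorted[9] = bcbdacdcb$abcbcaccacb  (last char: 'b')
  sorted[10] = bdacdcb$abcbcaccacbbc  (last char: 'c')
  sorted[11] = cacbbcbdacdcb$abcbcac  (last char: 'c')
  sorted[12] = caccacbbcbdacdcb$abcb  (last char: 'b')
  sorted[13] = cb$abcbcaccacbbcbdacd  (last char: 'd')
  sorted[14] = cbbcbdacdcb$abcbcacca  (last char: 'a')
  sorted[15] = cbcaccacbbcbdacdcb$ab  (last char: 'b')
  sorted[16] = cbdacdcb$abcbcaccacbb  (last char: 'b')
  sorted[17] = ccacbbcbdacdcb$abcbca  (last char: 'a')
  sorted[18] = cdcb$abcbcaccacbbcbda  (last char: 'a')
  sorted[19] = dacdcb$abcbcaccacbbcb  (last char: 'b')
  sorted[20] = dcb$abcbcaccacbbcbdac  (last char: 'c')
Last column: b$ccdcccabccbdabbaabc
Original string S is at sorted index 1

Answer: b$ccdcccabccbdabbaabc
1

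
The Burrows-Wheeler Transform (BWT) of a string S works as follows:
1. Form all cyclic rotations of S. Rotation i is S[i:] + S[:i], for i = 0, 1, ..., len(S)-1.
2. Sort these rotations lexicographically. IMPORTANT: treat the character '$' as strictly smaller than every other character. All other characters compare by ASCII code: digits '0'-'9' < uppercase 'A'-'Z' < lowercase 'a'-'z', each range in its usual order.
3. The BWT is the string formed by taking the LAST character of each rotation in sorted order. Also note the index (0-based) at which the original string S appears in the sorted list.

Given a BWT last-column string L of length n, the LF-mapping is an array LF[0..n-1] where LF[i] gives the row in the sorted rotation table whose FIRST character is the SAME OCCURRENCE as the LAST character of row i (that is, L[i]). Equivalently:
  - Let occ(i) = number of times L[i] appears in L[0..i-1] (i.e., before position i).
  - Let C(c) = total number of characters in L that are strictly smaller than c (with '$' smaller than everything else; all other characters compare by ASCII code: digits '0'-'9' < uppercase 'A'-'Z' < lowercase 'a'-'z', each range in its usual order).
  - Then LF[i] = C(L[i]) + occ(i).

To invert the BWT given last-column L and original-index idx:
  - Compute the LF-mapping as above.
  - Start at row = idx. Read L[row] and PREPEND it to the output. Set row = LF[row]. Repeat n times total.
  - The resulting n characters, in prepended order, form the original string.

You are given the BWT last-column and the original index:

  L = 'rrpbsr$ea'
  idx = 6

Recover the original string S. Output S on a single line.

Answer: raspberr$

Derivation:
LF mapping: 5 6 4 2 8 7 0 3 1
Walk LF starting at row 6, prepending L[row]:
  step 1: row=6, L[6]='$', prepend. Next row=LF[6]=0
  step 2: row=0, L[0]='r', prepend. Next row=LF[0]=5
  step 3: row=5, L[5]='r', prepend. Next row=LF[5]=7
  step 4: row=7, L[7]='e', prepend. Next row=LF[7]=3
  step 5: row=3, L[3]='b', prepend. Next row=LF[3]=2
  step 6: row=2, L[2]='p', prepend. Next row=LF[2]=4
  step 7: row=4, L[4]='s', prepend. Next row=LF[4]=8
  step 8: row=8, L[8]='a', prepend. Next row=LF[8]=1
  step 9: row=1, L[1]='r', prepend. Next row=LF[1]=6
Reversed output: raspberr$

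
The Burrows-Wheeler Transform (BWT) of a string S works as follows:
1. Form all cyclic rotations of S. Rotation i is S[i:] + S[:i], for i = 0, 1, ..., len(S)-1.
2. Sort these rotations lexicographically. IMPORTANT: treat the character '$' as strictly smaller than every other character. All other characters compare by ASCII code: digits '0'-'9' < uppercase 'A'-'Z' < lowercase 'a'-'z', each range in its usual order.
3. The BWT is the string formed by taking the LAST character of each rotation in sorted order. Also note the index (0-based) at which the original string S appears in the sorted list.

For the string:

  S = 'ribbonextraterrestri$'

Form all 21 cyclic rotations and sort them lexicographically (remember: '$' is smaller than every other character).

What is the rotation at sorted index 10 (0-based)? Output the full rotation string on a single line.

Answer: onextraterrestri$ribb

Derivation:
All 21 rotations (rotation i = S[i:]+S[:i]):
  rot[0] = ribbonextraterrestri$
  rot[1] = ibbonextraterrestri$r
  rot[2] = bbonextraterrestri$ri
  rot[3] = bonextraterrestri$rib
  rot[4] = onextraterrestri$ribb
  rot[5] = nextraterrestri$ribbo
  rot[6] = extraterrestri$ribbon
  rot[7] = xtraterrestri$ribbone
  rot[8] = traterrestri$ribbonex
  rot[9] = raterrestri$ribbonext
  rot[10] = aterrestri$ribbonextr
  rot[11] = terrestri$ribbonextra
  rot[12] = errestri$ribbonextrat
  rot[13] = rrestri$ribbonextrate
  rot[14] = restri$ribbonextrater
  rot[15] = estri$ribbonextraterr
  rot[16] = stri$ribbonextraterre
  rot[17] = tri$ribbonextraterres
  rot[18] = ri$ribbonextraterrest
  rot[19] = i$ribbonextraterrestr
  rot[20] = $ribbonextraterrestri
Sorted (with $ < everything):
  sorted[0] = $ribbonextraterrestri
  sorted[1] = aterrestri$ribbonextr
  sorted[2] = bbonextraterrestri$ri
  sorted[3] = bonextraterrestri$rib
  sorted[4] = errestri$ribbonextrat
  sorted[5] = estri$ribbonextraterr
  sorted[6] = extraterrestri$ribbon
  sorted[7] = i$ribbonextraterrestr
  sorted[8] = ibbonextraterrestri$r
  sorted[9] = nextraterrestri$ribbo
  sorted[10] = onextraterrestri$ribb
  sorted[11] = raterrestri$ribbonext
  sorted[12] = restri$ribbonextrater
  sorted[13] = ri$ribbonextraterrest
  sorted[14] = ribbonextraterrestri$
  sorted[15] = rrestri$ribbonextrate
  sorted[16] = stri$ribbonextraterre
  sorted[17] = terrestri$ribbonextra
  sorted[18] = traterrestri$ribbonex
  sorted[19] = tri$ribbonextraterres
  sorted[20] = xtraterrestri$ribbone
sorted[10] = onextraterrestri$ribb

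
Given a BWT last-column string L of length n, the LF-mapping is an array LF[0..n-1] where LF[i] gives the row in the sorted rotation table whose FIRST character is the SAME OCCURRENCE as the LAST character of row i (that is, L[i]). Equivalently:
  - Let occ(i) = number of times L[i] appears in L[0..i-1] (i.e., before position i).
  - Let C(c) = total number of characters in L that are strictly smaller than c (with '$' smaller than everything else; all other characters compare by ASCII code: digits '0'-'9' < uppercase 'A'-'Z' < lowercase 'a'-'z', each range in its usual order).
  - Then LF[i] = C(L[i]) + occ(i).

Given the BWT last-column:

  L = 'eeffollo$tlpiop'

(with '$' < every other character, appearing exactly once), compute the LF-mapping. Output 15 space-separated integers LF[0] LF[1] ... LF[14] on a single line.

Answer: 1 2 3 4 9 6 7 10 0 14 8 12 5 11 13

Derivation:
Char counts: '$':1, 'e':2, 'f':2, 'i':1, 'l':3, 'o':3, 'p':2, 't':1
C (first-col start): C('$')=0, C('e')=1, C('f')=3, C('i')=5, C('l')=6, C('o')=9, C('p')=12, C('t')=14
L[0]='e': occ=0, LF[0]=C('e')+0=1+0=1
L[1]='e': occ=1, LF[1]=C('e')+1=1+1=2
L[2]='f': occ=0, LF[2]=C('f')+0=3+0=3
L[3]='f': occ=1, LF[3]=C('f')+1=3+1=4
L[4]='o': occ=0, LF[4]=C('o')+0=9+0=9
L[5]='l': occ=0, LF[5]=C('l')+0=6+0=6
L[6]='l': occ=1, LF[6]=C('l')+1=6+1=7
L[7]='o': occ=1, LF[7]=C('o')+1=9+1=10
L[8]='$': occ=0, LF[8]=C('$')+0=0+0=0
L[9]='t': occ=0, LF[9]=C('t')+0=14+0=14
L[10]='l': occ=2, LF[10]=C('l')+2=6+2=8
L[11]='p': occ=0, LF[11]=C('p')+0=12+0=12
L[12]='i': occ=0, LF[12]=C('i')+0=5+0=5
L[13]='o': occ=2, LF[13]=C('o')+2=9+2=11
L[14]='p': occ=1, LF[14]=C('p')+1=12+1=13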